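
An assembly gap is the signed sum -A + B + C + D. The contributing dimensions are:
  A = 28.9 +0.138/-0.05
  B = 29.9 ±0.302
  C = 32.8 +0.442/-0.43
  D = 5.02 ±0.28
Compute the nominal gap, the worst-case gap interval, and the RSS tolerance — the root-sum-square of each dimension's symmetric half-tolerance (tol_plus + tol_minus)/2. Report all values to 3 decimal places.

nominal=38.820 wc=[37.670,39.894] rss=0.607

Stack each dimension's contribution:
  -A: nom -28.900 → Σnom=-28.900; wc +0.050/-0.138 → slack +0.050/-0.138; half-tol=0.094, Σhalf²=0.008836
  +B: nom +29.900 → Σnom=1.000; wc +0.302/-0.302 → slack +0.352/-0.440; half-tol=0.302, Σhalf²=0.100040
  +C: nom +32.800 → Σnom=33.800; wc +0.442/-0.430 → slack +0.794/-0.870; half-tol=0.436, Σhalf²=0.290136
  +D: nom +5.020 → Σnom=38.820; wc +0.280/-0.280 → slack +1.074/-1.150; half-tol=0.280, Σhalf²=0.368536
Nominal = 38.820. Worst-case = [38.820 - 1.150, 38.820 + 1.074] = [37.670, 39.894]. RSS = √0.368536 = 0.607.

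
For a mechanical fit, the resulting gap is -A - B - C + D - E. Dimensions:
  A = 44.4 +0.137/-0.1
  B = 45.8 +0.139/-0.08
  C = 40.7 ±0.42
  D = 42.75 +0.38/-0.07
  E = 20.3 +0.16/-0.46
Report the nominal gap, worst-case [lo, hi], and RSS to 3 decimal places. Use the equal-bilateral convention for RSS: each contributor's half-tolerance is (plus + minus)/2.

Stack each dimension's contribution:
  -A: nom -44.400 → Σnom=-44.400; wc +0.100/-0.137 → slack +0.100/-0.137; half-tol=0.119, Σhalf²=0.014042
  -B: nom -45.800 → Σnom=-90.200; wc +0.080/-0.139 → slack +0.180/-0.276; half-tol=0.110, Σhalf²=0.026033
  -C: nom -40.700 → Σnom=-130.900; wc +0.420/-0.420 → slack +0.600/-0.696; half-tol=0.420, Σhalf²=0.202432
  +D: nom +42.750 → Σnom=-88.150; wc +0.380/-0.070 → slack +0.980/-0.766; half-tol=0.225, Σhalf²=0.253057
  -E: nom -20.300 → Σnom=-108.450; wc +0.460/-0.160 → slack +1.440/-0.926; half-tol=0.310, Σhalf²=0.349158
Nominal = -108.450. Worst-case = [-108.450 - 0.926, -108.450 + 1.440] = [-109.376, -107.010]. RSS = √0.349158 = 0.591.

nominal=-108.450 wc=[-109.376,-107.010] rss=0.591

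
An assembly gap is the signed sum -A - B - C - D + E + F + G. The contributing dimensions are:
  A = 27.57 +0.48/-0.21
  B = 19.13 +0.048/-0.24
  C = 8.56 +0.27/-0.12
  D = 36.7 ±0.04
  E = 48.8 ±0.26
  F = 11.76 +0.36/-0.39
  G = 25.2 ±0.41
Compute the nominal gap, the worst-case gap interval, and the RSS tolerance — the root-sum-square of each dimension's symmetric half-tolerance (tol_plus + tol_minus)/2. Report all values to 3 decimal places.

Stack each dimension's contribution:
  -A: nom -27.570 → Σnom=-27.570; wc +0.210/-0.480 → slack +0.210/-0.480; half-tol=0.345, Σhalf²=0.119025
  -B: nom -19.130 → Σnom=-46.700; wc +0.240/-0.048 → slack +0.450/-0.528; half-tol=0.144, Σhalf²=0.139761
  -C: nom -8.560 → Σnom=-55.260; wc +0.120/-0.270 → slack +0.570/-0.798; half-tol=0.195, Σhalf²=0.177786
  -D: nom -36.700 → Σnom=-91.960; wc +0.040/-0.040 → slack +0.610/-0.838; half-tol=0.040, Σhalf²=0.179386
  +E: nom +48.800 → Σnom=-43.160; wc +0.260/-0.260 → slack +0.870/-1.098; half-tol=0.260, Σhalf²=0.246986
  +F: nom +11.760 → Σnom=-31.400; wc +0.360/-0.390 → slack +1.230/-1.488; half-tol=0.375, Σhalf²=0.387611
  +G: nom +25.200 → Σnom=-6.200; wc +0.410/-0.410 → slack +1.640/-1.898; half-tol=0.410, Σhalf²=0.555711
Nominal = -6.200. Worst-case = [-6.200 - 1.898, -6.200 + 1.640] = [-8.098, -4.560]. RSS = √0.555711 = 0.745.

nominal=-6.200 wc=[-8.098,-4.560] rss=0.745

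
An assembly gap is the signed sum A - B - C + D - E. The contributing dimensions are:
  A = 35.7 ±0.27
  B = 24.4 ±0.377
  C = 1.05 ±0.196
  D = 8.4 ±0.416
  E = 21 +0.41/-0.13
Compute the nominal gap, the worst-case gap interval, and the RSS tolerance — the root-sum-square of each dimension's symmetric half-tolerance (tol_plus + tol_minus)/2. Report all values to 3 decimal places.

Stack each dimension's contribution:
  +A: nom +35.700 → Σnom=35.700; wc +0.270/-0.270 → slack +0.270/-0.270; half-tol=0.270, Σhalf²=0.072900
  -B: nom -24.400 → Σnom=11.300; wc +0.377/-0.377 → slack +0.647/-0.647; half-tol=0.377, Σhalf²=0.215029
  -C: nom -1.050 → Σnom=10.250; wc +0.196/-0.196 → slack +0.843/-0.843; half-tol=0.196, Σhalf²=0.253445
  +D: nom +8.400 → Σnom=18.650; wc +0.416/-0.416 → slack +1.259/-1.259; half-tol=0.416, Σhalf²=0.426501
  -E: nom -21.000 → Σnom=-2.350; wc +0.130/-0.410 → slack +1.389/-1.669; half-tol=0.270, Σhalf²=0.499401
Nominal = -2.350. Worst-case = [-2.350 - 1.669, -2.350 + 1.389] = [-4.019, -0.961]. RSS = √0.499401 = 0.707.

nominal=-2.350 wc=[-4.019,-0.961] rss=0.707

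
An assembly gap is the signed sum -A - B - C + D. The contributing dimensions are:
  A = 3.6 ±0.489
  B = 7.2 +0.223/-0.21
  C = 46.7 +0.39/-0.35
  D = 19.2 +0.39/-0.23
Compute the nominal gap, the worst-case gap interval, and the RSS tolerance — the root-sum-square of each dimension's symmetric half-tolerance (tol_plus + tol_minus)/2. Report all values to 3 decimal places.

Stack each dimension's contribution:
  -A: nom -3.600 → Σnom=-3.600; wc +0.489/-0.489 → slack +0.489/-0.489; half-tol=0.489, Σhalf²=0.239121
  -B: nom -7.200 → Σnom=-10.800; wc +0.210/-0.223 → slack +0.699/-0.712; half-tol=0.216, Σhalf²=0.285993
  -C: nom -46.700 → Σnom=-57.500; wc +0.350/-0.390 → slack +1.049/-1.102; half-tol=0.370, Σhalf²=0.422893
  +D: nom +19.200 → Σnom=-38.300; wc +0.390/-0.230 → slack +1.439/-1.332; half-tol=0.310, Σhalf²=0.518993
Nominal = -38.300. Worst-case = [-38.300 - 1.332, -38.300 + 1.439] = [-39.632, -36.861]. RSS = √0.518993 = 0.720.

nominal=-38.300 wc=[-39.632,-36.861] rss=0.720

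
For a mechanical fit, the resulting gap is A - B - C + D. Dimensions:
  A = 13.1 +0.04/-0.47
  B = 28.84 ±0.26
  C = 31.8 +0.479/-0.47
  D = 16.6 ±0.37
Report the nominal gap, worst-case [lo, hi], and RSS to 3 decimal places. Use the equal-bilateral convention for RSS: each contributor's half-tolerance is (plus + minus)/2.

nominal=-30.940 wc=[-32.519,-29.800] rss=0.703

Stack each dimension's contribution:
  +A: nom +13.100 → Σnom=13.100; wc +0.040/-0.470 → slack +0.040/-0.470; half-tol=0.255, Σhalf²=0.065025
  -B: nom -28.840 → Σnom=-15.740; wc +0.260/-0.260 → slack +0.300/-0.730; half-tol=0.260, Σhalf²=0.132625
  -C: nom -31.800 → Σnom=-47.540; wc +0.470/-0.479 → slack +0.770/-1.209; half-tol=0.474, Σhalf²=0.357775
  +D: nom +16.600 → Σnom=-30.940; wc +0.370/-0.370 → slack +1.140/-1.579; half-tol=0.370, Σhalf²=0.494675
Nominal = -30.940. Worst-case = [-30.940 - 1.579, -30.940 + 1.140] = [-32.519, -29.800]. RSS = √0.494675 = 0.703.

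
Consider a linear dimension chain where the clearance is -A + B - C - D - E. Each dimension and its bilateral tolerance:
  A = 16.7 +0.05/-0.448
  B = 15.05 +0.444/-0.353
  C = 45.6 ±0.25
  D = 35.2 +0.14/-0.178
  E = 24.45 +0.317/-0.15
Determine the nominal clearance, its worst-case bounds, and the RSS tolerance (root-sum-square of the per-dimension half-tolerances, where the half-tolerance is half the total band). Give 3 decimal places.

nominal=-106.900 wc=[-108.010,-105.430] rss=0.603

Stack each dimension's contribution:
  -A: nom -16.700 → Σnom=-16.700; wc +0.448/-0.050 → slack +0.448/-0.050; half-tol=0.249, Σhalf²=0.062001
  +B: nom +15.050 → Σnom=-1.650; wc +0.444/-0.353 → slack +0.892/-0.403; half-tol=0.398, Σhalf²=0.220803
  -C: nom -45.600 → Σnom=-47.250; wc +0.250/-0.250 → slack +1.142/-0.653; half-tol=0.250, Σhalf²=0.283303
  -D: nom -35.200 → Σnom=-82.450; wc +0.178/-0.140 → slack +1.320/-0.793; half-tol=0.159, Σhalf²=0.308584
  -E: nom -24.450 → Σnom=-106.900; wc +0.150/-0.317 → slack +1.470/-1.110; half-tol=0.233, Σhalf²=0.363106
Nominal = -106.900. Worst-case = [-106.900 - 1.110, -106.900 + 1.470] = [-108.010, -105.430]. RSS = √0.363106 = 0.603.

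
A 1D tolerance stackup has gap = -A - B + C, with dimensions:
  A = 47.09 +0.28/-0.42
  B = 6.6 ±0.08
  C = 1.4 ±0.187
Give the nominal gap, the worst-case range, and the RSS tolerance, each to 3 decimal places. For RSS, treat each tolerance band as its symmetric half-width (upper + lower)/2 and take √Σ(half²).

Stack each dimension's contribution:
  -A: nom -47.090 → Σnom=-47.090; wc +0.420/-0.280 → slack +0.420/-0.280; half-tol=0.350, Σhalf²=0.122500
  -B: nom -6.600 → Σnom=-53.690; wc +0.080/-0.080 → slack +0.500/-0.360; half-tol=0.080, Σhalf²=0.128900
  +C: nom +1.400 → Σnom=-52.290; wc +0.187/-0.187 → slack +0.687/-0.547; half-tol=0.187, Σhalf²=0.163869
Nominal = -52.290. Worst-case = [-52.290 - 0.547, -52.290 + 0.687] = [-52.837, -51.603]. RSS = √0.163869 = 0.405.

nominal=-52.290 wc=[-52.837,-51.603] rss=0.405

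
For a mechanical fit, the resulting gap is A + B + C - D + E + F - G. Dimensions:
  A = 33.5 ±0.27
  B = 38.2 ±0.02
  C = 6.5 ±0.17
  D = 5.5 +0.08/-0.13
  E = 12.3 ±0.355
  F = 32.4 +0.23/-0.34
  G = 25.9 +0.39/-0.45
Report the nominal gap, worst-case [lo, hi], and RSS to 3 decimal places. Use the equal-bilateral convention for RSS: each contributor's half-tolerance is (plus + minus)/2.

nominal=91.500 wc=[89.875,93.125] rss=0.705

Stack each dimension's contribution:
  +A: nom +33.500 → Σnom=33.500; wc +0.270/-0.270 → slack +0.270/-0.270; half-tol=0.270, Σhalf²=0.072900
  +B: nom +38.200 → Σnom=71.700; wc +0.020/-0.020 → slack +0.290/-0.290; half-tol=0.020, Σhalf²=0.073300
  +C: nom +6.500 → Σnom=78.200; wc +0.170/-0.170 → slack +0.460/-0.460; half-tol=0.170, Σhalf²=0.102200
  -D: nom -5.500 → Σnom=72.700; wc +0.130/-0.080 → slack +0.590/-0.540; half-tol=0.105, Σhalf²=0.113225
  +E: nom +12.300 → Σnom=85.000; wc +0.355/-0.355 → slack +0.945/-0.895; half-tol=0.355, Σhalf²=0.239250
  +F: nom +32.400 → Σnom=117.400; wc +0.230/-0.340 → slack +1.175/-1.235; half-tol=0.285, Σhalf²=0.320475
  -G: nom -25.900 → Σnom=91.500; wc +0.450/-0.390 → slack +1.625/-1.625; half-tol=0.420, Σhalf²=0.496875
Nominal = 91.500. Worst-case = [91.500 - 1.625, 91.500 + 1.625] = [89.875, 93.125]. RSS = √0.496875 = 0.705.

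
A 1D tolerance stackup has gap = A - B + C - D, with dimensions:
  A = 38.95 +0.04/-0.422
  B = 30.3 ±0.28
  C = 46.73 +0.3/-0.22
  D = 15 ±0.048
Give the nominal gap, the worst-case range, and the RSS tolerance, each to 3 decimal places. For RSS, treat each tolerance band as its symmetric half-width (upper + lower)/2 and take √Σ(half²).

Stack each dimension's contribution:
  +A: nom +38.950 → Σnom=38.950; wc +0.040/-0.422 → slack +0.040/-0.422; half-tol=0.231, Σhalf²=0.053361
  -B: nom -30.300 → Σnom=8.650; wc +0.280/-0.280 → slack +0.320/-0.702; half-tol=0.280, Σhalf²=0.131761
  +C: nom +46.730 → Σnom=55.380; wc +0.300/-0.220 → slack +0.620/-0.922; half-tol=0.260, Σhalf²=0.199361
  -D: nom -15.000 → Σnom=40.380; wc +0.048/-0.048 → slack +0.668/-0.970; half-tol=0.048, Σhalf²=0.201665
Nominal = 40.380. Worst-case = [40.380 - 0.970, 40.380 + 0.668] = [39.410, 41.048]. RSS = √0.201665 = 0.449.

nominal=40.380 wc=[39.410,41.048] rss=0.449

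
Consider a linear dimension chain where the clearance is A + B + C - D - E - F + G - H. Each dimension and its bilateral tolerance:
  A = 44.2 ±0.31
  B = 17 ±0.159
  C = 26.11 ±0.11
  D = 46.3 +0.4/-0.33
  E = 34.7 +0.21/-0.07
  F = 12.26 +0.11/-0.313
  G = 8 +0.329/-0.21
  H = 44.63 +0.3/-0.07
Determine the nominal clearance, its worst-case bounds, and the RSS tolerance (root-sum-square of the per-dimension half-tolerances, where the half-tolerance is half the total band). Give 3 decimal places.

Stack each dimension's contribution:
  +A: nom +44.200 → Σnom=44.200; wc +0.310/-0.310 → slack +0.310/-0.310; half-tol=0.310, Σhalf²=0.096100
  +B: nom +17.000 → Σnom=61.200; wc +0.159/-0.159 → slack +0.469/-0.469; half-tol=0.159, Σhalf²=0.121381
  +C: nom +26.110 → Σnom=87.310; wc +0.110/-0.110 → slack +0.579/-0.579; half-tol=0.110, Σhalf²=0.133481
  -D: nom -46.300 → Σnom=41.010; wc +0.330/-0.400 → slack +0.909/-0.979; half-tol=0.365, Σhalf²=0.266706
  -E: nom -34.700 → Σnom=6.310; wc +0.070/-0.210 → slack +0.979/-1.189; half-tol=0.140, Σhalf²=0.286306
  -F: nom -12.260 → Σnom=-5.950; wc +0.313/-0.110 → slack +1.292/-1.299; half-tol=0.211, Σhalf²=0.331038
  +G: nom +8.000 → Σnom=2.050; wc +0.329/-0.210 → slack +1.621/-1.509; half-tol=0.270, Σhalf²=0.403668
  -H: nom -44.630 → Σnom=-42.580; wc +0.070/-0.300 → slack +1.691/-1.809; half-tol=0.185, Σhalf²=0.437893
Nominal = -42.580. Worst-case = [-42.580 - 1.809, -42.580 + 1.691] = [-44.389, -40.889]. RSS = √0.437893 = 0.662.

nominal=-42.580 wc=[-44.389,-40.889] rss=0.662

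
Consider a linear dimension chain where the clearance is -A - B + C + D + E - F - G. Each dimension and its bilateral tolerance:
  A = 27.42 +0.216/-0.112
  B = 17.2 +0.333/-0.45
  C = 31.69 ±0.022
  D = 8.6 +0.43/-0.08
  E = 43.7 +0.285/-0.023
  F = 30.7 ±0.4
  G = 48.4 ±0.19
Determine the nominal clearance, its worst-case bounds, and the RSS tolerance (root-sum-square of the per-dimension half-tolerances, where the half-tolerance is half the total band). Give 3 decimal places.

nominal=-39.730 wc=[-40.994,-37.841] rss=0.682

Stack each dimension's contribution:
  -A: nom -27.420 → Σnom=-27.420; wc +0.112/-0.216 → slack +0.112/-0.216; half-tol=0.164, Σhalf²=0.026896
  -B: nom -17.200 → Σnom=-44.620; wc +0.450/-0.333 → slack +0.562/-0.549; half-tol=0.392, Σhalf²=0.180168
  +C: nom +31.690 → Σnom=-12.930; wc +0.022/-0.022 → slack +0.584/-0.571; half-tol=0.022, Σhalf²=0.180652
  +D: nom +8.600 → Σnom=-4.330; wc +0.430/-0.080 → slack +1.014/-0.651; half-tol=0.255, Σhalf²=0.245677
  +E: nom +43.700 → Σnom=39.370; wc +0.285/-0.023 → slack +1.299/-0.674; half-tol=0.154, Σhalf²=0.269393
  -F: nom -30.700 → Σnom=8.670; wc +0.400/-0.400 → slack +1.699/-1.074; half-tol=0.400, Σhalf²=0.429393
  -G: nom -48.400 → Σnom=-39.730; wc +0.190/-0.190 → slack +1.889/-1.264; half-tol=0.190, Σhalf²=0.465493
Nominal = -39.730. Worst-case = [-39.730 - 1.264, -39.730 + 1.889] = [-40.994, -37.841]. RSS = √0.465493 = 0.682.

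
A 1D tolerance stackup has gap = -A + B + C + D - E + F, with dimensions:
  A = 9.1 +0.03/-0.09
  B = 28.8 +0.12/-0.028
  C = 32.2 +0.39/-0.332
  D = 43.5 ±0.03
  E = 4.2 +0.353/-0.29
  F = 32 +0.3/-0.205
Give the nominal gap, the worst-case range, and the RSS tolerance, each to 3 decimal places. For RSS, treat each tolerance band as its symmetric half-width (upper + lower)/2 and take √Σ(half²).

Stack each dimension's contribution:
  -A: nom -9.100 → Σnom=-9.100; wc +0.090/-0.030 → slack +0.090/-0.030; half-tol=0.060, Σhalf²=0.003600
  +B: nom +28.800 → Σnom=19.700; wc +0.120/-0.028 → slack +0.210/-0.058; half-tol=0.074, Σhalf²=0.009076
  +C: nom +32.200 → Σnom=51.900; wc +0.390/-0.332 → slack +0.600/-0.390; half-tol=0.361, Σhalf²=0.139397
  +D: nom +43.500 → Σnom=95.400; wc +0.030/-0.030 → slack +0.630/-0.420; half-tol=0.030, Σhalf²=0.140297
  -E: nom -4.200 → Σnom=91.200; wc +0.290/-0.353 → slack +0.920/-0.773; half-tol=0.322, Σhalf²=0.243659
  +F: nom +32.000 → Σnom=123.200; wc +0.300/-0.205 → slack +1.220/-0.978; half-tol=0.253, Σhalf²=0.307416
Nominal = 123.200. Worst-case = [123.200 - 0.978, 123.200 + 1.220] = [122.222, 124.420]. RSS = √0.307416 = 0.554.

nominal=123.200 wc=[122.222,124.420] rss=0.554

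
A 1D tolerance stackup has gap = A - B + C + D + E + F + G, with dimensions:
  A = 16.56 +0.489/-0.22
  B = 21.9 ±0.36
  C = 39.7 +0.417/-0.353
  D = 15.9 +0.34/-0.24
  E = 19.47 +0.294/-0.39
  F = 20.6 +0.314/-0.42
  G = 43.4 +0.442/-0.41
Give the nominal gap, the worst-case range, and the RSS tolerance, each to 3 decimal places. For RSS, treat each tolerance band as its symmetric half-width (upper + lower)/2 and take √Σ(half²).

nominal=133.730 wc=[131.337,136.386] rss=0.960

Stack each dimension's contribution:
  +A: nom +16.560 → Σnom=16.560; wc +0.489/-0.220 → slack +0.489/-0.220; half-tol=0.354, Σhalf²=0.125670
  -B: nom -21.900 → Σnom=-5.340; wc +0.360/-0.360 → slack +0.849/-0.580; half-tol=0.360, Σhalf²=0.255270
  +C: nom +39.700 → Σnom=34.360; wc +0.417/-0.353 → slack +1.266/-0.933; half-tol=0.385, Σhalf²=0.403495
  +D: nom +15.900 → Σnom=50.260; wc +0.340/-0.240 → slack +1.606/-1.173; half-tol=0.290, Σhalf²=0.487595
  +E: nom +19.470 → Σnom=69.730; wc +0.294/-0.390 → slack +1.900/-1.563; half-tol=0.342, Σhalf²=0.604559
  +F: nom +20.600 → Σnom=90.330; wc +0.314/-0.420 → slack +2.214/-1.983; half-tol=0.367, Σhalf²=0.739248
  +G: nom +43.400 → Σnom=133.730; wc +0.442/-0.410 → slack +2.656/-2.393; half-tol=0.426, Σhalf²=0.920724
Nominal = 133.730. Worst-case = [133.730 - 2.393, 133.730 + 2.656] = [131.337, 136.386]. RSS = √0.920724 = 0.960.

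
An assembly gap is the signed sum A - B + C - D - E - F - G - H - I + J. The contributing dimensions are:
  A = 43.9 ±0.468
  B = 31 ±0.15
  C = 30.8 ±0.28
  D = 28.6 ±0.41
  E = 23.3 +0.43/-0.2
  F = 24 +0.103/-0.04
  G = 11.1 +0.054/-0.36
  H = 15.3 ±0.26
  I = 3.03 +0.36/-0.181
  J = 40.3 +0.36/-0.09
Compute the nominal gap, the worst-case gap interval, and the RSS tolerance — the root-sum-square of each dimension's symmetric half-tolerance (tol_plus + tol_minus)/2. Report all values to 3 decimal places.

nominal=-21.330 wc=[-23.935,-18.621] rss=0.909

Stack each dimension's contribution:
  +A: nom +43.900 → Σnom=43.900; wc +0.468/-0.468 → slack +0.468/-0.468; half-tol=0.468, Σhalf²=0.219024
  -B: nom -31.000 → Σnom=12.900; wc +0.150/-0.150 → slack +0.618/-0.618; half-tol=0.150, Σhalf²=0.241524
  +C: nom +30.800 → Σnom=43.700; wc +0.280/-0.280 → slack +0.898/-0.898; half-tol=0.280, Σhalf²=0.319924
  -D: nom -28.600 → Σnom=15.100; wc +0.410/-0.410 → slack +1.308/-1.308; half-tol=0.410, Σhalf²=0.488024
  -E: nom -23.300 → Σnom=-8.200; wc +0.200/-0.430 → slack +1.508/-1.738; half-tol=0.315, Σhalf²=0.587249
  -F: nom -24.000 → Σnom=-32.200; wc +0.040/-0.103 → slack +1.548/-1.841; half-tol=0.071, Σhalf²=0.592361
  -G: nom -11.100 → Σnom=-43.300; wc +0.360/-0.054 → slack +1.908/-1.895; half-tol=0.207, Σhalf²=0.635210
  -H: nom -15.300 → Σnom=-58.600; wc +0.260/-0.260 → slack +2.168/-2.155; half-tol=0.260, Σhalf²=0.702810
  -I: nom -3.030 → Σnom=-61.630; wc +0.181/-0.360 → slack +2.349/-2.515; half-tol=0.270, Σhalf²=0.775981
  +J: nom +40.300 → Σnom=-21.330; wc +0.360/-0.090 → slack +2.709/-2.605; half-tol=0.225, Σhalf²=0.826606
Nominal = -21.330. Worst-case = [-21.330 - 2.605, -21.330 + 2.709] = [-23.935, -18.621]. RSS = √0.826606 = 0.909.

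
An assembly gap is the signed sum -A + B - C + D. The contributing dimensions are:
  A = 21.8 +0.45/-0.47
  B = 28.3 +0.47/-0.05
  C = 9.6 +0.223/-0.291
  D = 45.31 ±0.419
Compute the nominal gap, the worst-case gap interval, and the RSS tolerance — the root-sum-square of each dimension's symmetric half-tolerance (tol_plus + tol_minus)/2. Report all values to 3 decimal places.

nominal=42.210 wc=[41.068,43.860] rss=0.722

Stack each dimension's contribution:
  -A: nom -21.800 → Σnom=-21.800; wc +0.470/-0.450 → slack +0.470/-0.450; half-tol=0.460, Σhalf²=0.211600
  +B: nom +28.300 → Σnom=6.500; wc +0.470/-0.050 → slack +0.940/-0.500; half-tol=0.260, Σhalf²=0.279200
  -C: nom -9.600 → Σnom=-3.100; wc +0.291/-0.223 → slack +1.231/-0.723; half-tol=0.257, Σhalf²=0.345249
  +D: nom +45.310 → Σnom=42.210; wc +0.419/-0.419 → slack +1.650/-1.142; half-tol=0.419, Σhalf²=0.520810
Nominal = 42.210. Worst-case = [42.210 - 1.142, 42.210 + 1.650] = [41.068, 43.860]. RSS = √0.520810 = 0.722.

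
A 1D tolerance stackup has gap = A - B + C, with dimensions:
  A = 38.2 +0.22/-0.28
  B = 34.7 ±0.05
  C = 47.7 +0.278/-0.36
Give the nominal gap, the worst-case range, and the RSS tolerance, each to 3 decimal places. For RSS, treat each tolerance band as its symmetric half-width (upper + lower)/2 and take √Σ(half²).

Stack each dimension's contribution:
  +A: nom +38.200 → Σnom=38.200; wc +0.220/-0.280 → slack +0.220/-0.280; half-tol=0.250, Σhalf²=0.062500
  -B: nom -34.700 → Σnom=3.500; wc +0.050/-0.050 → slack +0.270/-0.330; half-tol=0.050, Σhalf²=0.065000
  +C: nom +47.700 → Σnom=51.200; wc +0.278/-0.360 → slack +0.548/-0.690; half-tol=0.319, Σhalf²=0.166761
Nominal = 51.200. Worst-case = [51.200 - 0.690, 51.200 + 0.548] = [50.510, 51.748]. RSS = √0.166761 = 0.408.

nominal=51.200 wc=[50.510,51.748] rss=0.408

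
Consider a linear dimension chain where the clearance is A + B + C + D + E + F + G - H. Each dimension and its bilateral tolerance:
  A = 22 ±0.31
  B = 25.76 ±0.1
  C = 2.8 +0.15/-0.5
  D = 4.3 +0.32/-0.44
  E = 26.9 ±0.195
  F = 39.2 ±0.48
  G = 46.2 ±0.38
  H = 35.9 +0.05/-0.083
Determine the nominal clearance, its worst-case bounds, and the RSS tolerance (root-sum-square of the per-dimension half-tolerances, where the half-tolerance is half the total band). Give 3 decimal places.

nominal=131.260 wc=[128.805,133.278] rss=0.879

Stack each dimension's contribution:
  +A: nom +22.000 → Σnom=22.000; wc +0.310/-0.310 → slack +0.310/-0.310; half-tol=0.310, Σhalf²=0.096100
  +B: nom +25.760 → Σnom=47.760; wc +0.100/-0.100 → slack +0.410/-0.410; half-tol=0.100, Σhalf²=0.106100
  +C: nom +2.800 → Σnom=50.560; wc +0.150/-0.500 → slack +0.560/-0.910; half-tol=0.325, Σhalf²=0.211725
  +D: nom +4.300 → Σnom=54.860; wc +0.320/-0.440 → slack +0.880/-1.350; half-tol=0.380, Σhalf²=0.356125
  +E: nom +26.900 → Σnom=81.760; wc +0.195/-0.195 → slack +1.075/-1.545; half-tol=0.195, Σhalf²=0.394150
  +F: nom +39.200 → Σnom=120.960; wc +0.480/-0.480 → slack +1.555/-2.025; half-tol=0.480, Σhalf²=0.624550
  +G: nom +46.200 → Σnom=167.160; wc +0.380/-0.380 → slack +1.935/-2.405; half-tol=0.380, Σhalf²=0.768950
  -H: nom -35.900 → Σnom=131.260; wc +0.083/-0.050 → slack +2.018/-2.455; half-tol=0.067, Σhalf²=0.773372
Nominal = 131.260. Worst-case = [131.260 - 2.455, 131.260 + 2.018] = [128.805, 133.278]. RSS = √0.773372 = 0.879.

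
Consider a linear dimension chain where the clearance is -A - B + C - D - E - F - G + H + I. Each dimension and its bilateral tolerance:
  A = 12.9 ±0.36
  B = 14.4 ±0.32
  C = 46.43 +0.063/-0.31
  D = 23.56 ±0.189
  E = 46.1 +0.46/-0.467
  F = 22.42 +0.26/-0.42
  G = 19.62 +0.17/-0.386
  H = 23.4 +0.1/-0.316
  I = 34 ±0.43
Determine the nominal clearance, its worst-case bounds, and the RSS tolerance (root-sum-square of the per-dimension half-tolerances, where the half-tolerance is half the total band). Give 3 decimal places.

Stack each dimension's contribution:
  -A: nom -12.900 → Σnom=-12.900; wc +0.360/-0.360 → slack +0.360/-0.360; half-tol=0.360, Σhalf²=0.129600
  -B: nom -14.400 → Σnom=-27.300; wc +0.320/-0.320 → slack +0.680/-0.680; half-tol=0.320, Σhalf²=0.232000
  +C: nom +46.430 → Σnom=19.130; wc +0.063/-0.310 → slack +0.743/-0.990; half-tol=0.186, Σhalf²=0.266782
  -D: nom -23.560 → Σnom=-4.430; wc +0.189/-0.189 → slack +0.932/-1.179; half-tol=0.189, Σhalf²=0.302503
  -E: nom -46.100 → Σnom=-50.530; wc +0.467/-0.460 → slack +1.399/-1.639; half-tol=0.464, Σhalf²=0.517336
  -F: nom -22.420 → Σnom=-72.950; wc +0.420/-0.260 → slack +1.819/-1.899; half-tol=0.340, Σhalf²=0.632936
  -G: nom -19.620 → Σnom=-92.570; wc +0.386/-0.170 → slack +2.205/-2.069; half-tol=0.278, Σhalf²=0.710220
  +H: nom +23.400 → Σnom=-69.170; wc +0.100/-0.316 → slack +2.305/-2.385; half-tol=0.208, Σhalf²=0.753484
  +I: nom +34.000 → Σnom=-35.170; wc +0.430/-0.430 → slack +2.735/-2.815; half-tol=0.430, Σhalf²=0.938384
Nominal = -35.170. Worst-case = [-35.170 - 2.815, -35.170 + 2.735] = [-37.985, -32.435]. RSS = √0.938384 = 0.969.

nominal=-35.170 wc=[-37.985,-32.435] rss=0.969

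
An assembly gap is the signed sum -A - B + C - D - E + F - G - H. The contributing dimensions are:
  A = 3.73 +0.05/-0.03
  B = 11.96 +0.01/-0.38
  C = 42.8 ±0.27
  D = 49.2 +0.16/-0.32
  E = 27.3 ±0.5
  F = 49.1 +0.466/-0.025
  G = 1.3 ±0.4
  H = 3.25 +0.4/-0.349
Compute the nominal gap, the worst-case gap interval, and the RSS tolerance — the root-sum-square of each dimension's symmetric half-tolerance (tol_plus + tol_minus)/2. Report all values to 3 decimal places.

nominal=-4.840 wc=[-6.655,-2.125] rss=0.884

Stack each dimension's contribution:
  -A: nom -3.730 → Σnom=-3.730; wc +0.030/-0.050 → slack +0.030/-0.050; half-tol=0.040, Σhalf²=0.001600
  -B: nom -11.960 → Σnom=-15.690; wc +0.380/-0.010 → slack +0.410/-0.060; half-tol=0.195, Σhalf²=0.039625
  +C: nom +42.800 → Σnom=27.110; wc +0.270/-0.270 → slack +0.680/-0.330; half-tol=0.270, Σhalf²=0.112525
  -D: nom -49.200 → Σnom=-22.090; wc +0.320/-0.160 → slack +1.000/-0.490; half-tol=0.240, Σhalf²=0.170125
  -E: nom -27.300 → Σnom=-49.390; wc +0.500/-0.500 → slack +1.500/-0.990; half-tol=0.500, Σhalf²=0.420125
  +F: nom +49.100 → Σnom=-0.290; wc +0.466/-0.025 → slack +1.966/-1.015; half-tol=0.246, Σhalf²=0.480395
  -G: nom -1.300 → Σnom=-1.590; wc +0.400/-0.400 → slack +2.366/-1.415; half-tol=0.400, Σhalf²=0.640395
  -H: nom -3.250 → Σnom=-4.840; wc +0.349/-0.400 → slack +2.715/-1.815; half-tol=0.374, Σhalf²=0.780646
Nominal = -4.840. Worst-case = [-4.840 - 1.815, -4.840 + 2.715] = [-6.655, -2.125]. RSS = √0.780646 = 0.884.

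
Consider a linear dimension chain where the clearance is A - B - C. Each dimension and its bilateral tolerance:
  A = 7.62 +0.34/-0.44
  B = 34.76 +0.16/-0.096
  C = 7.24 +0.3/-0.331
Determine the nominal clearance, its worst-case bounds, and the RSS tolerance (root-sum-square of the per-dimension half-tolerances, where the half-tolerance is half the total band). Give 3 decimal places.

Stack each dimension's contribution:
  +A: nom +7.620 → Σnom=7.620; wc +0.340/-0.440 → slack +0.340/-0.440; half-tol=0.390, Σhalf²=0.152100
  -B: nom -34.760 → Σnom=-27.140; wc +0.096/-0.160 → slack +0.436/-0.600; half-tol=0.128, Σhalf²=0.168484
  -C: nom -7.240 → Σnom=-34.380; wc +0.331/-0.300 → slack +0.767/-0.900; half-tol=0.316, Σhalf²=0.268024
Nominal = -34.380. Worst-case = [-34.380 - 0.900, -34.380 + 0.767] = [-35.280, -33.613]. RSS = √0.268024 = 0.518.

nominal=-34.380 wc=[-35.280,-33.613] rss=0.518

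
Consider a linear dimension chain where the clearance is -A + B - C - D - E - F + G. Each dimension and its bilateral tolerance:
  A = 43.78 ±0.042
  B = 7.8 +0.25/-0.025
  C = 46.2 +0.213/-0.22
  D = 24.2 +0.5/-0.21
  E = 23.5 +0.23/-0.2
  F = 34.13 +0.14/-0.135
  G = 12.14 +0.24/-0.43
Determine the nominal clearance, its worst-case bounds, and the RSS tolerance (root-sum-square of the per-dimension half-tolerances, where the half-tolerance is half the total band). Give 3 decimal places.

Stack each dimension's contribution:
  -A: nom -43.780 → Σnom=-43.780; wc +0.042/-0.042 → slack +0.042/-0.042; half-tol=0.042, Σhalf²=0.001764
  +B: nom +7.800 → Σnom=-35.980; wc +0.250/-0.025 → slack +0.292/-0.067; half-tol=0.138, Σhalf²=0.020670
  -C: nom -46.200 → Σnom=-82.180; wc +0.220/-0.213 → slack +0.512/-0.280; half-tol=0.216, Σhalf²=0.067543
  -D: nom -24.200 → Σnom=-106.380; wc +0.210/-0.500 → slack +0.722/-0.780; half-tol=0.355, Σhalf²=0.193568
  -E: nom -23.500 → Σnom=-129.880; wc +0.200/-0.230 → slack +0.922/-1.010; half-tol=0.215, Σhalf²=0.239793
  -F: nom -34.130 → Σnom=-164.010; wc +0.135/-0.140 → slack +1.057/-1.150; half-tol=0.138, Σhalf²=0.258699
  +G: nom +12.140 → Σnom=-151.870; wc +0.240/-0.430 → slack +1.297/-1.580; half-tol=0.335, Σhalf²=0.370924
Nominal = -151.870. Worst-case = [-151.870 - 1.580, -151.870 + 1.297] = [-153.450, -150.573]. RSS = √0.370924 = 0.609.

nominal=-151.870 wc=[-153.450,-150.573] rss=0.609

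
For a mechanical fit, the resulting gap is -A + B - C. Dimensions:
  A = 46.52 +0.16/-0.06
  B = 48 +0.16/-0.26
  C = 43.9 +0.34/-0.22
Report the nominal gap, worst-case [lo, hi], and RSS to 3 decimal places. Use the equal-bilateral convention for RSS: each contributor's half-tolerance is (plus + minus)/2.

Stack each dimension's contribution:
  -A: nom -46.520 → Σnom=-46.520; wc +0.060/-0.160 → slack +0.060/-0.160; half-tol=0.110, Σhalf²=0.012100
  +B: nom +48.000 → Σnom=1.480; wc +0.160/-0.260 → slack +0.220/-0.420; half-tol=0.210, Σhalf²=0.056200
  -C: nom -43.900 → Σnom=-42.420; wc +0.220/-0.340 → slack +0.440/-0.760; half-tol=0.280, Σhalf²=0.134600
Nominal = -42.420. Worst-case = [-42.420 - 0.760, -42.420 + 0.440] = [-43.180, -41.980]. RSS = √0.134600 = 0.367.

nominal=-42.420 wc=[-43.180,-41.980] rss=0.367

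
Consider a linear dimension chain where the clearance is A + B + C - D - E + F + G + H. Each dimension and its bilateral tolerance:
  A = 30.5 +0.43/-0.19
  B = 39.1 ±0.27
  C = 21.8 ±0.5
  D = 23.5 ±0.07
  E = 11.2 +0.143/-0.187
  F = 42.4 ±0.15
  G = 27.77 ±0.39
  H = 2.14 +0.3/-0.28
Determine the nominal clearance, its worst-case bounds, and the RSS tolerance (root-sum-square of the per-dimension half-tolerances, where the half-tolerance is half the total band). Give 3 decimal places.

Stack each dimension's contribution:
  +A: nom +30.500 → Σnom=30.500; wc +0.430/-0.190 → slack +0.430/-0.190; half-tol=0.310, Σhalf²=0.096100
  +B: nom +39.100 → Σnom=69.600; wc +0.270/-0.270 → slack +0.700/-0.460; half-tol=0.270, Σhalf²=0.169000
  +C: nom +21.800 → Σnom=91.400; wc +0.500/-0.500 → slack +1.200/-0.960; half-tol=0.500, Σhalf²=0.419000
  -D: nom -23.500 → Σnom=67.900; wc +0.070/-0.070 → slack +1.270/-1.030; half-tol=0.070, Σhalf²=0.423900
  -E: nom -11.200 → Σnom=56.700; wc +0.187/-0.143 → slack +1.457/-1.173; half-tol=0.165, Σhalf²=0.451125
  +F: nom +42.400 → Σnom=99.100; wc +0.150/-0.150 → slack +1.607/-1.323; half-tol=0.150, Σhalf²=0.473625
  +G: nom +27.770 → Σnom=126.870; wc +0.390/-0.390 → slack +1.997/-1.713; half-tol=0.390, Σhalf²=0.625725
  +H: nom +2.140 → Σnom=129.010; wc +0.300/-0.280 → slack +2.297/-1.993; half-tol=0.290, Σhalf²=0.709825
Nominal = 129.010. Worst-case = [129.010 - 1.993, 129.010 + 2.297] = [127.017, 131.307]. RSS = √0.709825 = 0.843.

nominal=129.010 wc=[127.017,131.307] rss=0.843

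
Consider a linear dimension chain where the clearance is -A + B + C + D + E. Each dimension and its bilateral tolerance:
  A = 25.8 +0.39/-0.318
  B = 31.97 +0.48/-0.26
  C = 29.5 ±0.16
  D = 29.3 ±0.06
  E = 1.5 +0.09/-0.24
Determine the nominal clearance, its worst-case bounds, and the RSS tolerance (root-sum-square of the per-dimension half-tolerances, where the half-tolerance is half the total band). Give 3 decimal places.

nominal=66.470 wc=[65.360,67.578] rss=0.564

Stack each dimension's contribution:
  -A: nom -25.800 → Σnom=-25.800; wc +0.318/-0.390 → slack +0.318/-0.390; half-tol=0.354, Σhalf²=0.125316
  +B: nom +31.970 → Σnom=6.170; wc +0.480/-0.260 → slack +0.798/-0.650; half-tol=0.370, Σhalf²=0.262216
  +C: nom +29.500 → Σnom=35.670; wc +0.160/-0.160 → slack +0.958/-0.810; half-tol=0.160, Σhalf²=0.287816
  +D: nom +29.300 → Σnom=64.970; wc +0.060/-0.060 → slack +1.018/-0.870; half-tol=0.060, Σhalf²=0.291416
  +E: nom +1.500 → Σnom=66.470; wc +0.090/-0.240 → slack +1.108/-1.110; half-tol=0.165, Σhalf²=0.318641
Nominal = 66.470. Worst-case = [66.470 - 1.110, 66.470 + 1.108] = [65.360, 67.578]. RSS = √0.318641 = 0.564.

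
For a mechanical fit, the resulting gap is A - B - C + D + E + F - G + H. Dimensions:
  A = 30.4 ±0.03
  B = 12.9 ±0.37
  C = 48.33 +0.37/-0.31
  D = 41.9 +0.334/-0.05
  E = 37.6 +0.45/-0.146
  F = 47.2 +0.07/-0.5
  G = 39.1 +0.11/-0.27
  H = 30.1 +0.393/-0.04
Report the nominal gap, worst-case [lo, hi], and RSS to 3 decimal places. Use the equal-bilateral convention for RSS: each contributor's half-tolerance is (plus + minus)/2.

Stack each dimension's contribution:
  +A: nom +30.400 → Σnom=30.400; wc +0.030/-0.030 → slack +0.030/-0.030; half-tol=0.030, Σhalf²=0.000900
  -B: nom -12.900 → Σnom=17.500; wc +0.370/-0.370 → slack +0.400/-0.400; half-tol=0.370, Σhalf²=0.137800
  -C: nom -48.330 → Σnom=-30.830; wc +0.310/-0.370 → slack +0.710/-0.770; half-tol=0.340, Σhalf²=0.253400
  +D: nom +41.900 → Σnom=11.070; wc +0.334/-0.050 → slack +1.044/-0.820; half-tol=0.192, Σhalf²=0.290264
  +E: nom +37.600 → Σnom=48.670; wc +0.450/-0.146 → slack +1.494/-0.966; half-tol=0.298, Σhalf²=0.379068
  +F: nom +47.200 → Σnom=95.870; wc +0.070/-0.500 → slack +1.564/-1.466; half-tol=0.285, Σhalf²=0.460293
  -G: nom -39.100 → Σnom=56.770; wc +0.270/-0.110 → slack +1.834/-1.576; half-tol=0.190, Σhalf²=0.496393
  +H: nom +30.100 → Σnom=86.870; wc +0.393/-0.040 → slack +2.227/-1.616; half-tol=0.216, Σhalf²=0.543265
Nominal = 86.870. Worst-case = [86.870 - 1.616, 86.870 + 2.227] = [85.254, 89.097]. RSS = √0.543265 = 0.737.

nominal=86.870 wc=[85.254,89.097] rss=0.737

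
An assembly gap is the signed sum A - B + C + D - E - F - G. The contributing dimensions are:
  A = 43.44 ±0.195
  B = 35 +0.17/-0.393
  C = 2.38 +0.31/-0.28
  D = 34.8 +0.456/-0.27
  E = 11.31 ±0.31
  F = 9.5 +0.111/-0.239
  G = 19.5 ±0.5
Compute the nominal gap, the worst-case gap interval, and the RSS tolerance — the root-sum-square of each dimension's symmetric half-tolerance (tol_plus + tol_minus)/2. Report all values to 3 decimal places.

Stack each dimension's contribution:
  +A: nom +43.440 → Σnom=43.440; wc +0.195/-0.195 → slack +0.195/-0.195; half-tol=0.195, Σhalf²=0.038025
  -B: nom -35.000 → Σnom=8.440; wc +0.393/-0.170 → slack +0.588/-0.365; half-tol=0.282, Σhalf²=0.117267
  +C: nom +2.380 → Σnom=10.820; wc +0.310/-0.280 → slack +0.898/-0.645; half-tol=0.295, Σhalf²=0.204292
  +D: nom +34.800 → Σnom=45.620; wc +0.456/-0.270 → slack +1.354/-0.915; half-tol=0.363, Σhalf²=0.336061
  -E: nom -11.310 → Σnom=34.310; wc +0.310/-0.310 → slack +1.664/-1.225; half-tol=0.310, Σhalf²=0.432161
  -F: nom -9.500 → Σnom=24.810; wc +0.239/-0.111 → slack +1.903/-1.336; half-tol=0.175, Σhalf²=0.462786
  -G: nom -19.500 → Σnom=5.310; wc +0.500/-0.500 → slack +2.403/-1.836; half-tol=0.500, Σhalf²=0.712786
Nominal = 5.310. Worst-case = [5.310 - 1.836, 5.310 + 2.403] = [3.474, 7.713]. RSS = √0.712786 = 0.844.

nominal=5.310 wc=[3.474,7.713] rss=0.844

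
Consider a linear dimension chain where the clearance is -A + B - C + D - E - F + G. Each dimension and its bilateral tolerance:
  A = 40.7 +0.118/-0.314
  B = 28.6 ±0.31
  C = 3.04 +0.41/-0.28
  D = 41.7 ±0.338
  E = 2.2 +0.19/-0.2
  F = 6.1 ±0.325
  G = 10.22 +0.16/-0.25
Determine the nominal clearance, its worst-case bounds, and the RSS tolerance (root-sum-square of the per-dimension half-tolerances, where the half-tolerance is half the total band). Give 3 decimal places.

nominal=28.480 wc=[26.539,30.407] rss=0.749

Stack each dimension's contribution:
  -A: nom -40.700 → Σnom=-40.700; wc +0.314/-0.118 → slack +0.314/-0.118; half-tol=0.216, Σhalf²=0.046656
  +B: nom +28.600 → Σnom=-12.100; wc +0.310/-0.310 → slack +0.624/-0.428; half-tol=0.310, Σhalf²=0.142756
  -C: nom -3.040 → Σnom=-15.140; wc +0.280/-0.410 → slack +0.904/-0.838; half-tol=0.345, Σhalf²=0.261781
  +D: nom +41.700 → Σnom=26.560; wc +0.338/-0.338 → slack +1.242/-1.176; half-tol=0.338, Σhalf²=0.376025
  -E: nom -2.200 → Σnom=24.360; wc +0.200/-0.190 → slack +1.442/-1.366; half-tol=0.195, Σhalf²=0.414050
  -F: nom -6.100 → Σnom=18.260; wc +0.325/-0.325 → slack +1.767/-1.691; half-tol=0.325, Σhalf²=0.519675
  +G: nom +10.220 → Σnom=28.480; wc +0.160/-0.250 → slack +1.927/-1.941; half-tol=0.205, Σhalf²=0.561700
Nominal = 28.480. Worst-case = [28.480 - 1.941, 28.480 + 1.927] = [26.539, 30.407]. RSS = √0.561700 = 0.749.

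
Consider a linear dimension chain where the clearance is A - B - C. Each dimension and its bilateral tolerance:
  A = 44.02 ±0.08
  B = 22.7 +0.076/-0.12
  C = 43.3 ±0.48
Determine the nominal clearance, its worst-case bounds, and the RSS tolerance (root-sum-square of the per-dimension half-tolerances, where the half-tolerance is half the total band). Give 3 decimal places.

nominal=-21.980 wc=[-22.616,-21.300] rss=0.496

Stack each dimension's contribution:
  +A: nom +44.020 → Σnom=44.020; wc +0.080/-0.080 → slack +0.080/-0.080; half-tol=0.080, Σhalf²=0.006400
  -B: nom -22.700 → Σnom=21.320; wc +0.120/-0.076 → slack +0.200/-0.156; half-tol=0.098, Σhalf²=0.016004
  -C: nom -43.300 → Σnom=-21.980; wc +0.480/-0.480 → slack +0.680/-0.636; half-tol=0.480, Σhalf²=0.246404
Nominal = -21.980. Worst-case = [-21.980 - 0.636, -21.980 + 0.680] = [-22.616, -21.300]. RSS = √0.246404 = 0.496.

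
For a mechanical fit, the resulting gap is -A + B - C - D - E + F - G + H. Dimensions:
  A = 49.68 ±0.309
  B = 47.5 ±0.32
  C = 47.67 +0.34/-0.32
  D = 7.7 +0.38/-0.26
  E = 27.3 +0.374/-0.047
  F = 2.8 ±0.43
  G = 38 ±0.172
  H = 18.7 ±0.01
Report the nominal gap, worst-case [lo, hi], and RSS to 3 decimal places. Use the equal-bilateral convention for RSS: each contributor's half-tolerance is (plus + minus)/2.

nominal=-101.350 wc=[-103.685,-99.482] rss=0.817

Stack each dimension's contribution:
  -A: nom -49.680 → Σnom=-49.680; wc +0.309/-0.309 → slack +0.309/-0.309; half-tol=0.309, Σhalf²=0.095481
  +B: nom +47.500 → Σnom=-2.180; wc +0.320/-0.320 → slack +0.629/-0.629; half-tol=0.320, Σhalf²=0.197881
  -C: nom -47.670 → Σnom=-49.850; wc +0.320/-0.340 → slack +0.949/-0.969; half-tol=0.330, Σhalf²=0.306781
  -D: nom -7.700 → Σnom=-57.550; wc +0.260/-0.380 → slack +1.209/-1.349; half-tol=0.320, Σhalf²=0.409181
  -E: nom -27.300 → Σnom=-84.850; wc +0.047/-0.374 → slack +1.256/-1.723; half-tol=0.210, Σhalf²=0.453491
  +F: nom +2.800 → Σnom=-82.050; wc +0.430/-0.430 → slack +1.686/-2.153; half-tol=0.430, Σhalf²=0.638391
  -G: nom -38.000 → Σnom=-120.050; wc +0.172/-0.172 → slack +1.858/-2.325; half-tol=0.172, Σhalf²=0.667975
  +H: nom +18.700 → Σnom=-101.350; wc +0.010/-0.010 → slack +1.868/-2.335; half-tol=0.010, Σhalf²=0.668075
Nominal = -101.350. Worst-case = [-101.350 - 2.335, -101.350 + 1.868] = [-103.685, -99.482]. RSS = √0.668075 = 0.817.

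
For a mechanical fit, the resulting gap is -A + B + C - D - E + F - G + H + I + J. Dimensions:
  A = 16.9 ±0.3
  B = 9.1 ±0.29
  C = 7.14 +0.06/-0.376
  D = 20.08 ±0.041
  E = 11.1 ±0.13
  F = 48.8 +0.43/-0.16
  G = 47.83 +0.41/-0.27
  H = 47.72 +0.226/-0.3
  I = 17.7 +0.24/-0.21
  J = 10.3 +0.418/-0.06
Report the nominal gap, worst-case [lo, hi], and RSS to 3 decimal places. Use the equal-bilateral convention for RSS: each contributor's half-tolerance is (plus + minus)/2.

Stack each dimension's contribution:
  -A: nom -16.900 → Σnom=-16.900; wc +0.300/-0.300 → slack +0.300/-0.300; half-tol=0.300, Σhalf²=0.090000
  +B: nom +9.100 → Σnom=-7.800; wc +0.290/-0.290 → slack +0.590/-0.590; half-tol=0.290, Σhalf²=0.174100
  +C: nom +7.140 → Σnom=-0.660; wc +0.060/-0.376 → slack +0.650/-0.966; half-tol=0.218, Σhalf²=0.221624
  -D: nom -20.080 → Σnom=-20.740; wc +0.041/-0.041 → slack +0.691/-1.007; half-tol=0.041, Σhalf²=0.223305
  -E: nom -11.100 → Σnom=-31.840; wc +0.130/-0.130 → slack +0.821/-1.137; half-tol=0.130, Σhalf²=0.240205
  +F: nom +48.800 → Σnom=16.960; wc +0.430/-0.160 → slack +1.251/-1.297; half-tol=0.295, Σhalf²=0.327230
  -G: nom -47.830 → Σnom=-30.870; wc +0.270/-0.410 → slack +1.521/-1.707; half-tol=0.340, Σhalf²=0.442830
  +H: nom +47.720 → Σnom=16.850; wc +0.226/-0.300 → slack +1.747/-2.007; half-tol=0.263, Σhalf²=0.511999
  +I: nom +17.700 → Σnom=34.550; wc +0.240/-0.210 → slack +1.987/-2.217; half-tol=0.225, Σhalf²=0.562624
  +J: nom +10.300 → Σnom=44.850; wc +0.418/-0.060 → slack +2.405/-2.277; half-tol=0.239, Σhalf²=0.619745
Nominal = 44.850. Worst-case = [44.850 - 2.277, 44.850 + 2.405] = [42.573, 47.255]. RSS = √0.619745 = 0.787.

nominal=44.850 wc=[42.573,47.255] rss=0.787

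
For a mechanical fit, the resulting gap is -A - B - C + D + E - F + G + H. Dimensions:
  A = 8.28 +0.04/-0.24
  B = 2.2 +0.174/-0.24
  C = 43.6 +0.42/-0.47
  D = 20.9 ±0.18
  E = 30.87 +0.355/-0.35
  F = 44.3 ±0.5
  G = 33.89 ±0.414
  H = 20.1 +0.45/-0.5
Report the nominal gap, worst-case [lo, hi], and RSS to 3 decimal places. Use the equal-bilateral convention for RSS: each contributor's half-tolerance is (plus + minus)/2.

nominal=7.380 wc=[4.802,10.229] rss=1.032

Stack each dimension's contribution:
  -A: nom -8.280 → Σnom=-8.280; wc +0.240/-0.040 → slack +0.240/-0.040; half-tol=0.140, Σhalf²=0.019600
  -B: nom -2.200 → Σnom=-10.480; wc +0.240/-0.174 → slack +0.480/-0.214; half-tol=0.207, Σhalf²=0.062449
  -C: nom -43.600 → Σnom=-54.080; wc +0.470/-0.420 → slack +0.950/-0.634; half-tol=0.445, Σhalf²=0.260474
  +D: nom +20.900 → Σnom=-33.180; wc +0.180/-0.180 → slack +1.130/-0.814; half-tol=0.180, Σhalf²=0.292874
  +E: nom +30.870 → Σnom=-2.310; wc +0.355/-0.350 → slack +1.485/-1.164; half-tol=0.352, Σhalf²=0.417130
  -F: nom -44.300 → Σnom=-46.610; wc +0.500/-0.500 → slack +1.985/-1.664; half-tol=0.500, Σhalf²=0.667130
  +G: nom +33.890 → Σnom=-12.720; wc +0.414/-0.414 → slack +2.399/-2.078; half-tol=0.414, Σhalf²=0.838526
  +H: nom +20.100 → Σnom=7.380; wc +0.450/-0.500 → slack +2.849/-2.578; half-tol=0.475, Σhalf²=1.064151
Nominal = 7.380. Worst-case = [7.380 - 2.578, 7.380 + 2.849] = [4.802, 10.229]. RSS = √1.064151 = 1.032.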